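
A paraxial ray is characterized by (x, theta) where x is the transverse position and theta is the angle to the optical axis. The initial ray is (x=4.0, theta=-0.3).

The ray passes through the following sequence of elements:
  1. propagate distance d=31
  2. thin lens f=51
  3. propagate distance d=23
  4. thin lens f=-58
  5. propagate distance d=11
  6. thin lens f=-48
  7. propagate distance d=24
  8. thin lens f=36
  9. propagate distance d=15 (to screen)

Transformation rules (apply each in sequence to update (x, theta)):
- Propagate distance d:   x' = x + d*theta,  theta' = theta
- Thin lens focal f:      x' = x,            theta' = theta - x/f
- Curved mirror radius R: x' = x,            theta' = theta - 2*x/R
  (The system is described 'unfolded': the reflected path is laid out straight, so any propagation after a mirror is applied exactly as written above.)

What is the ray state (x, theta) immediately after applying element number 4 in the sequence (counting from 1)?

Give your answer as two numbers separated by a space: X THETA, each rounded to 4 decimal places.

Initial: x=4.0000 theta=-0.3000
After 1 (propagate distance d=31): x=-5.3000 theta=-0.3000
After 2 (thin lens f=51): x=-5.3000 theta=-10/51 (≈-0.1961)
After 3 (propagate distance d=23): x=-5003/510 (≈-9.8098) theta=-10/51 (≈-0.1961)
After 4 (thin lens f=-58): x=-5003/510 (≈-9.8098) theta=-3601/9860 (≈-0.3652)
Rounded to 4 decimal places: x = -9.8098, theta = -0.3652

Answer: -9.8098 -0.3652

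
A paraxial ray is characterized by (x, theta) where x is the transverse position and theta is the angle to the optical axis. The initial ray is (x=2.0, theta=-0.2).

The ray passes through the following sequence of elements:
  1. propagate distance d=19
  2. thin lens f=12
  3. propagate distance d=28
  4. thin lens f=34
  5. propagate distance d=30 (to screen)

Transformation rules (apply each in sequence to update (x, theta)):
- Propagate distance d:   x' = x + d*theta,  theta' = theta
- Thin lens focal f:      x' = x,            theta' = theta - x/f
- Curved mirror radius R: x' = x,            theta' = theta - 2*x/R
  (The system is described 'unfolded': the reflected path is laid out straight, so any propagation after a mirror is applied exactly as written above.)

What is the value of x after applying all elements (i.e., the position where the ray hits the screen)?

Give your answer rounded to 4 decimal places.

Answer: -1.8765

Derivation:
Initial: x=2.0000 theta=-0.2000
After 1 (propagate distance d=19): x=-1.8000 theta=-0.2000
After 2 (thin lens f=12): x=-1.8000 theta=-0.0500
After 3 (propagate distance d=28): x=-3.2000 theta=-0.0500
After 4 (thin lens f=34): x=-3.2000 theta=3/68 (≈0.0441)
After 5 (propagate distance d=30 (to screen)): x=-319/170 (≈-1.8765) theta=3/68 (≈0.0441)
Rounded to 4 decimal places: x = -1.8765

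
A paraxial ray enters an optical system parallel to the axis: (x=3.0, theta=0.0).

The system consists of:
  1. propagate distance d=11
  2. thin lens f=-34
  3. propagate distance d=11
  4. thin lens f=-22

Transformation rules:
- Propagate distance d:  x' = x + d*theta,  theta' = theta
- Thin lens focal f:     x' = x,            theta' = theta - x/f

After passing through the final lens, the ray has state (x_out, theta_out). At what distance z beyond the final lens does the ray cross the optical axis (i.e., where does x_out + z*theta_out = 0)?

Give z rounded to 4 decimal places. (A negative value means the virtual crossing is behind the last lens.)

Answer: -14.7761

Derivation:
Initial: x=3.0000 theta=0.0000
After 1 (propagate distance d=11): x=3.0000 theta=0.0000
After 2 (thin lens f=-34): x=3.0000 theta=3/34 (≈0.0882)
After 3 (propagate distance d=11): x=135/34 (≈3.9706) theta=3/34 (≈0.0882)
After 4 (thin lens f=-22): x=135/34 (≈3.9706) theta=201/748 (≈0.2687)
z_focus = -x_out/theta_out = -(135/34)/(201/748) = -990/67 ≈ -14.7761
Rounded to 4 decimal places: z = -14.7761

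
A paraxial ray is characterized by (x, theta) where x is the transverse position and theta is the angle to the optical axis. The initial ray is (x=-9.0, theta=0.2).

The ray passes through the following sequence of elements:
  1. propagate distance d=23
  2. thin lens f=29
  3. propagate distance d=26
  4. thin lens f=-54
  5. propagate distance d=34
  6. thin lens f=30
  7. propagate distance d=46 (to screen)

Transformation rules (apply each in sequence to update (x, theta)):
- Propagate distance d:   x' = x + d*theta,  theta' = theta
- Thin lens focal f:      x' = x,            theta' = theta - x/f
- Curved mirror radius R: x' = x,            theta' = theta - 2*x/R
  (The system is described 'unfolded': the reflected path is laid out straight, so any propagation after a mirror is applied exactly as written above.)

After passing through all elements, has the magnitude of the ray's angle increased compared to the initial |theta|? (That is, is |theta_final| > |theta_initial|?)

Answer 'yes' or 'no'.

Initial: x=-9.0000 theta=0.2000
After 1 (propagate distance d=23): x=-4.4000 theta=0.2000
After 2 (thin lens f=29): x=-4.4000 theta=51/145 (≈0.3517)
After 3 (propagate distance d=26): x=688/145 (≈4.7448) theta=51/145 (≈0.3517)
After 4 (thin lens f=-54): x=688/145 (≈4.7448) theta=1721/3915 (≈0.4396)
After 5 (propagate distance d=34): x=15418/783 (≈19.6909) theta=1721/3915 (≈0.4396)
After 6 (thin lens f=30): x=15418/783 (≈19.6909) theta=-2546/11745 (≈-0.2168)
After 7 (propagate distance d=46 (to screen)): x=114154/11745 (≈9.7194) theta=-2546/11745 (≈-0.2168)
|theta_initial|=0.2000 |theta_final|=2546/11745 (≈0.2168) -> increased

Answer: yes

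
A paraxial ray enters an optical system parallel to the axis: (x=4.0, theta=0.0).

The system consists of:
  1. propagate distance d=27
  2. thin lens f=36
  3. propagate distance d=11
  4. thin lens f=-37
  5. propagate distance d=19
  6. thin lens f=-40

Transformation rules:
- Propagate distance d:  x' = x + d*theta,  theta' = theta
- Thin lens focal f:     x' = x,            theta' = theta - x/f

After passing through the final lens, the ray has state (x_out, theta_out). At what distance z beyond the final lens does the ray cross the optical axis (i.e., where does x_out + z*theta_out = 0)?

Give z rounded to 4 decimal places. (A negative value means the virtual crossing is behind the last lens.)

Initial: x=4.0000 theta=0.0000
After 1 (propagate distance d=27): x=4.0000 theta=0.0000
After 2 (thin lens f=36): x=4.0000 theta=-1/9 (≈-0.1111)
After 3 (propagate distance d=11): x=25/9 (≈2.7778) theta=-1/9 (≈-0.1111)
After 4 (thin lens f=-37): x=25/9 (≈2.7778) theta=-4/111 (≈-0.0360)
After 5 (propagate distance d=19): x=697/333 (≈2.0931) theta=-4/111 (≈-0.0360)
After 6 (thin lens f=-40): x=697/333 (≈2.0931) theta=217/13320 (≈0.0163)
z_focus = -x_out/theta_out = -(697/333)/(217/13320) = -27880/217 ≈ -128.4793
Rounded to 4 decimal places: z = -128.4793

Answer: -128.4793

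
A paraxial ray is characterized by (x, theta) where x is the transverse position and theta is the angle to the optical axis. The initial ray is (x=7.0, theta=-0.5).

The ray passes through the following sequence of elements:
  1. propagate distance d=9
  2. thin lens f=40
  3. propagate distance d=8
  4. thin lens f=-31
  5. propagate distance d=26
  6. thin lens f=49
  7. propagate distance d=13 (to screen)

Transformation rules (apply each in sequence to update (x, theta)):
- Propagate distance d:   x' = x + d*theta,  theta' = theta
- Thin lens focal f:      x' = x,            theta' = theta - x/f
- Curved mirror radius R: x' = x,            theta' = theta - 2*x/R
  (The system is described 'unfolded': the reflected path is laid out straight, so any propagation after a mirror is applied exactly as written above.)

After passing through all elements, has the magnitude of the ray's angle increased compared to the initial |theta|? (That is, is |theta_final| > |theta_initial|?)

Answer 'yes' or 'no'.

Answer: no

Derivation:
Initial: x=7.0000 theta=-0.5000
After 1 (propagate distance d=9): x=2.5000 theta=-0.5000
After 2 (thin lens f=40): x=2.5000 theta=-0.5625
After 3 (propagate distance d=8): x=-2.0000 theta=-0.5625
After 4 (thin lens f=-31): x=-2.0000 theta=-311/496 (≈-0.6270)
After 5 (propagate distance d=26): x=-4539/248 (≈-18.3024) theta=-311/496 (≈-0.6270)
After 6 (thin lens f=49): x=-4539/248 (≈-18.3024) theta=-6161/24304 (≈-0.2535)
After 7 (propagate distance d=13 (to screen)): x=-524915/24304 (≈-21.5979) theta=-6161/24304 (≈-0.2535)
|theta_initial|=0.5000 |theta_final|=6161/24304 (≈0.2535) -> not increased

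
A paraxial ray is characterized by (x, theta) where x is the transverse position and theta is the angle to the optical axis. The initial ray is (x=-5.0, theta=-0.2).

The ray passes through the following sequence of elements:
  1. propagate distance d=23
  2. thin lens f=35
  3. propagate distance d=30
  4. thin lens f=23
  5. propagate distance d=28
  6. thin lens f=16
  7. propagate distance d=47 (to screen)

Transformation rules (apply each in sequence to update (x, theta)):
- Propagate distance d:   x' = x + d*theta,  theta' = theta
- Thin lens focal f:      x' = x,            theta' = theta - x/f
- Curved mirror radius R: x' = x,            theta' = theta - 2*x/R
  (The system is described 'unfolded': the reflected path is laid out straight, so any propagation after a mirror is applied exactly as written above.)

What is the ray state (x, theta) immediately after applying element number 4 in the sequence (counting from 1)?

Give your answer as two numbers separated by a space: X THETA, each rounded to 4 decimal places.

Answer: -7.3714 0.3948

Derivation:
Initial: x=-5.0000 theta=-0.2000
After 1 (propagate distance d=23): x=-9.6000 theta=-0.2000
After 2 (thin lens f=35): x=-9.6000 theta=13/175 (≈0.0743)
After 3 (propagate distance d=30): x=-258/35 (≈-7.3714) theta=13/175 (≈0.0743)
After 4 (thin lens f=23): x=-258/35 (≈-7.3714) theta=227/575 (≈0.3948)
Rounded to 4 decimal places: x = -7.3714, theta = 0.3948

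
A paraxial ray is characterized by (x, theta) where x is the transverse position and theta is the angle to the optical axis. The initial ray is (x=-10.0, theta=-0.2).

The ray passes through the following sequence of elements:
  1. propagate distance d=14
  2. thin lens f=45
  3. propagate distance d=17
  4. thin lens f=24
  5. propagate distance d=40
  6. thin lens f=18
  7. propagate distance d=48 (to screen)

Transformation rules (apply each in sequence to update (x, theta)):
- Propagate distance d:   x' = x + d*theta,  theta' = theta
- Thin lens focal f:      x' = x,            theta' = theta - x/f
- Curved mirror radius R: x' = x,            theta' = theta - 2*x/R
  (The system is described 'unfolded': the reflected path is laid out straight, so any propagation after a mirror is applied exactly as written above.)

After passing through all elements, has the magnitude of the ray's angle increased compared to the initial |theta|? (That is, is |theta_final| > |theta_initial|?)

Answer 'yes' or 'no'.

Answer: no

Derivation:
Initial: x=-10.0000 theta=-0.2000
After 1 (propagate distance d=14): x=-12.8000 theta=-0.2000
After 2 (thin lens f=45): x=-12.8000 theta=19/225 (≈0.0844)
After 3 (propagate distance d=17): x=-2557/225 (≈-11.3644) theta=19/225 (≈0.0844)
After 4 (thin lens f=24): x=-2557/225 (≈-11.3644) theta=3013/5400 (≈0.5580)
After 5 (propagate distance d=40): x=7394/675 (≈10.9541) theta=3013/5400 (≈0.5580)
After 6 (thin lens f=18): x=7394/675 (≈10.9541) theta=-2459/48600 (≈-0.0506)
After 7 (propagate distance d=48 (to screen)): x=17264/2025 (≈8.5254) theta=-2459/48600 (≈-0.0506)
|theta_initial|=0.2000 |theta_final|=2459/48600 (≈0.0506) -> not increased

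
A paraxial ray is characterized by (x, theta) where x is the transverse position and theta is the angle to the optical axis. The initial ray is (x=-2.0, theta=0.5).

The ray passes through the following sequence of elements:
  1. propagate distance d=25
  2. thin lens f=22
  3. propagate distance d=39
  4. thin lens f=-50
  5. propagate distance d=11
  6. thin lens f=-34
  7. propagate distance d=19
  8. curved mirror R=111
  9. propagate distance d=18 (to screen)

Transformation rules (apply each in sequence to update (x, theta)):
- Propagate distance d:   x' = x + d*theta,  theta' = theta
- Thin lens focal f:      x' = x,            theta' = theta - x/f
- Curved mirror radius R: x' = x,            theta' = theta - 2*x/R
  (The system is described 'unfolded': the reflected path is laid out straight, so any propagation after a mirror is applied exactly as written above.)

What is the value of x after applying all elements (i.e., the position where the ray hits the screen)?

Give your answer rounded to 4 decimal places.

Answer: 30.1046

Derivation:
Initial: x=-2.0000 theta=0.5000
After 1 (propagate distance d=25): x=10.5000 theta=0.5000
After 2 (thin lens f=22): x=10.5000 theta=1/44 (≈0.0227)
After 3 (propagate distance d=39): x=501/44 (≈11.3864) theta=1/44 (≈0.0227)
After 4 (thin lens f=-50): x=501/44 (≈11.3864) theta=551/2200 (≈0.2505)
After 5 (propagate distance d=11): x=31111/2200 (≈14.1414) theta=551/2200 (≈0.2505)
After 6 (thin lens f=-34): x=31111/2200 (≈14.1414) theta=9969/14960 (≈0.6664)
After 7 (propagate distance d=19): x=2004829/74800 (≈26.8025) theta=9969/14960 (≈0.6664)
After 8 (curved mirror R=111): x=2004829/74800 (≈26.8025) theta=138467/754800 (≈0.1834)
After 9 (propagate distance d=18 (to screen)): x=16663499/553520 (≈30.1046) theta=138467/754800 (≈0.1834)
Rounded to 4 decimal places: x = 30.1046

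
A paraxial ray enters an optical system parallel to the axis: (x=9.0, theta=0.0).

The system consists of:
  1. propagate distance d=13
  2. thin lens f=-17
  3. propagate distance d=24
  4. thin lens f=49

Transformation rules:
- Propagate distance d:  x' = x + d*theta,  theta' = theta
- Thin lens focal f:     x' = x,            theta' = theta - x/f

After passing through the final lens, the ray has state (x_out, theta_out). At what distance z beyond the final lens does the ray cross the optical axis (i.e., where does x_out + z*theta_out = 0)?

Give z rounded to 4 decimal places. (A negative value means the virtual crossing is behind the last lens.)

Initial: x=9.0000 theta=0.0000
After 1 (propagate distance d=13): x=9.0000 theta=0.0000
After 2 (thin lens f=-17): x=9.0000 theta=9/17 (≈0.5294)
After 3 (propagate distance d=24): x=369/17 (≈21.7059) theta=9/17 (≈0.5294)
After 4 (thin lens f=49): x=369/17 (≈21.7059) theta=72/833 (≈0.0864)
z_focus = -x_out/theta_out = -(369/17)/(72/833) = -251.1250
Rounded to 4 decimal places: z = -251.1250

Answer: -251.1250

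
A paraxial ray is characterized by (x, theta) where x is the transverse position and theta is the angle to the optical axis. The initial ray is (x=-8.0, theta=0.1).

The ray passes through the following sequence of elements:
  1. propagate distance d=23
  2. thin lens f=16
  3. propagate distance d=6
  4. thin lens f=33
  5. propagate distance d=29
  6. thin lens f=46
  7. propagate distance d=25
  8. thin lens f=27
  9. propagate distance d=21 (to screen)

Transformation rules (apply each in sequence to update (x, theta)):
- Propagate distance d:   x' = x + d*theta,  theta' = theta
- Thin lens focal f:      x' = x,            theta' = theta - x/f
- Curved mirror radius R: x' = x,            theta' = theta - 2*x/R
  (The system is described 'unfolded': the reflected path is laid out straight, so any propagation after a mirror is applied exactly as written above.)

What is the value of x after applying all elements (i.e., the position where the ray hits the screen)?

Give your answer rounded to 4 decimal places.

Initial: x=-8.0000 theta=0.1000
After 1 (propagate distance d=23): x=-5.7000 theta=0.1000
After 2 (thin lens f=16): x=-5.7000 theta=73/160 (≈0.4563)
After 3 (propagate distance d=6): x=-2.9625 theta=73/160 (≈0.4563)
After 4 (thin lens f=33): x=-2.9625 theta=961/1760 (≈0.5460)
After 5 (propagate distance d=29): x=4531/352 (≈12.8722) theta=961/1760 (≈0.5460)
After 6 (thin lens f=46): x=4531/352 (≈12.8722) theta=937/3520 (≈0.2662)
After 7 (propagate distance d=25): x=13747/704 (≈19.5270) theta=937/3520 (≈0.2662)
After 8 (thin lens f=27): x=13747/704 (≈19.5270) theta=-10859/23760 (≈-0.4570)
After 9 (propagate distance d=21 (to screen)): x=314563/31680 (≈9.9294) theta=-10859/23760 (≈-0.4570)
Rounded to 4 decimal places: x = 9.9294

Answer: 9.9294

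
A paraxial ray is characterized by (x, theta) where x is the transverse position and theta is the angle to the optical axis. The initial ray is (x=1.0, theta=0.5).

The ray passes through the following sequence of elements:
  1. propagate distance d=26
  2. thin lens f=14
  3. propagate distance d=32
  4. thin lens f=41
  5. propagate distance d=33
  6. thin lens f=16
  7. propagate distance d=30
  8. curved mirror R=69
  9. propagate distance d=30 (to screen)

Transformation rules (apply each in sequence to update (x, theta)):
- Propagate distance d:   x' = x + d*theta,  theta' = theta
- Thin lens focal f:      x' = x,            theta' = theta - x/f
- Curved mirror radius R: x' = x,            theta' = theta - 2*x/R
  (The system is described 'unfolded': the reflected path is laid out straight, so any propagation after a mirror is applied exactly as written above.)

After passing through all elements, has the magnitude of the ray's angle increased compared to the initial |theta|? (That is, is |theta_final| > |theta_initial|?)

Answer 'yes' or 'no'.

Answer: yes

Derivation:
Initial: x=1.0000 theta=0.5000
After 1 (propagate distance d=26): x=14.0000 theta=0.5000
After 2 (thin lens f=14): x=14.0000 theta=-0.5000
After 3 (propagate distance d=32): x=-2.0000 theta=-0.5000
After 4 (thin lens f=41): x=-2.0000 theta=-37/82 (≈-0.4512)
After 5 (propagate distance d=33): x=-1385/82 (≈-16.8902) theta=-37/82 (≈-0.4512)
After 6 (thin lens f=16): x=-1385/82 (≈-16.8902) theta=793/1312 (≈0.6044)
After 7 (propagate distance d=30): x=815/656 (≈1.2424) theta=793/1312 (≈0.6044)
After 8 (curved mirror R=69): x=815/656 (≈1.2424) theta=51457/90528 (≈0.5684)
After 9 (propagate distance d=30 (to screen)): x=138015/7544 (≈18.2947) theta=51457/90528 (≈0.5684)
|theta_initial|=0.5000 |theta_final|=51457/90528 (≈0.5684) -> increased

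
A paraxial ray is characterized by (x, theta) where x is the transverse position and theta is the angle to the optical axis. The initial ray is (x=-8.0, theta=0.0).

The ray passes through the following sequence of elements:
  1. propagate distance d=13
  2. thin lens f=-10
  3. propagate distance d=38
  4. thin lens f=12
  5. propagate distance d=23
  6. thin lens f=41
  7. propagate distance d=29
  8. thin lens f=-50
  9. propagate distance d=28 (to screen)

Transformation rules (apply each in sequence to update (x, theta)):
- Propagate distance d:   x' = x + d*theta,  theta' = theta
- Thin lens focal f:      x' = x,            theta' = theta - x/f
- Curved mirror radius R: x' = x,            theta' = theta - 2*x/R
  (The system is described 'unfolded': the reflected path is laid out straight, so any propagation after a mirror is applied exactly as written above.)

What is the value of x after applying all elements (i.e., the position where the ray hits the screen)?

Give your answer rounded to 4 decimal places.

Answer: 171.9735

Derivation:
Initial: x=-8.0000 theta=0.0000
After 1 (propagate distance d=13): x=-8.0000 theta=0.0000
After 2 (thin lens f=-10): x=-8.0000 theta=-0.8000
After 3 (propagate distance d=38): x=-38.4000 theta=-0.8000
After 4 (thin lens f=12): x=-38.4000 theta=2.4000
After 5 (propagate distance d=23): x=16.8000 theta=2.4000
After 6 (thin lens f=41): x=16.8000 theta=408/205 (≈1.9902)
After 7 (propagate distance d=29): x=15276/205 (≈74.5171) theta=408/205 (≈1.9902)
After 8 (thin lens f=-50): x=15276/205 (≈74.5171) theta=17838/5125 (≈3.4806)
After 9 (propagate distance d=28 (to screen)): x=881364/5125 (≈171.9735) theta=17838/5125 (≈3.4806)
Rounded to 4 decimal places: x = 171.9735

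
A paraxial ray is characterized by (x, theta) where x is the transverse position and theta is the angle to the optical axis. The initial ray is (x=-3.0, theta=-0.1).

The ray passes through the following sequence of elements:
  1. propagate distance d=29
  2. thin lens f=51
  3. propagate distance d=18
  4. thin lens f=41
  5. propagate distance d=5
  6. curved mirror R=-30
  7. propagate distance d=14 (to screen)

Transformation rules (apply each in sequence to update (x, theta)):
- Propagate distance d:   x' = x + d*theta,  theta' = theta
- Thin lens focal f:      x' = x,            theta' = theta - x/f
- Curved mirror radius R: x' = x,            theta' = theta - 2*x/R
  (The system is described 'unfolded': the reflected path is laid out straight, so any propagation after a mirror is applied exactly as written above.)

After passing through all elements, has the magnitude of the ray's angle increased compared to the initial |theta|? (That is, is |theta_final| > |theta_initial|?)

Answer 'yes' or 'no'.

Initial: x=-3.0000 theta=-0.1000
After 1 (propagate distance d=29): x=-5.9000 theta=-0.1000
After 2 (thin lens f=51): x=-5.9000 theta=4/255 (≈0.0157)
After 3 (propagate distance d=18): x=-191/34 (≈-5.6176) theta=4/255 (≈0.0157)
After 4 (thin lens f=41): x=-191/34 (≈-5.6176) theta=3193/20910 (≈0.1527)
After 5 (propagate distance d=5): x=-10150/2091 (≈-4.8541) theta=3193/20910 (≈0.1527)
After 6 (curved mirror R=-30): x=-10150/2091 (≈-4.8541) theta=-10721/62730 (≈-0.1709)
After 7 (propagate distance d=14 (to screen)): x=-227297/31365 (≈-7.2468) theta=-10721/62730 (≈-0.1709)
|theta_initial|=0.1000 |theta_final|=10721/62730 (≈0.1709) -> increased

Answer: yes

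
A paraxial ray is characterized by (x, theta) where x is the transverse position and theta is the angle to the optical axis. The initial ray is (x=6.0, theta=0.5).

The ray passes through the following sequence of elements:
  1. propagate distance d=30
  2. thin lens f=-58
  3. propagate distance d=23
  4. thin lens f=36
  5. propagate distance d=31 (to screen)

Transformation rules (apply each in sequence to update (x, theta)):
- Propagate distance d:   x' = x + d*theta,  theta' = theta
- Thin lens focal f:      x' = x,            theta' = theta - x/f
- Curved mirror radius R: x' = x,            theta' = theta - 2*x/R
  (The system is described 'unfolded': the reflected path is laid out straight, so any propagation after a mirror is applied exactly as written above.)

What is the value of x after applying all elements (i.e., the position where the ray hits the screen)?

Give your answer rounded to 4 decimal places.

Answer: 32.3946

Derivation:
Initial: x=6.0000 theta=0.5000
After 1 (propagate distance d=30): x=21.0000 theta=0.5000
After 2 (thin lens f=-58): x=21.0000 theta=25/29 (≈0.8621)
After 3 (propagate distance d=23): x=1184/29 (≈40.8276) theta=25/29 (≈0.8621)
After 4 (thin lens f=36): x=1184/29 (≈40.8276) theta=-71/261 (≈-0.2720)
After 5 (propagate distance d=31 (to screen)): x=8455/261 (≈32.3946) theta=-71/261 (≈-0.2720)
Rounded to 4 decimal places: x = 32.3946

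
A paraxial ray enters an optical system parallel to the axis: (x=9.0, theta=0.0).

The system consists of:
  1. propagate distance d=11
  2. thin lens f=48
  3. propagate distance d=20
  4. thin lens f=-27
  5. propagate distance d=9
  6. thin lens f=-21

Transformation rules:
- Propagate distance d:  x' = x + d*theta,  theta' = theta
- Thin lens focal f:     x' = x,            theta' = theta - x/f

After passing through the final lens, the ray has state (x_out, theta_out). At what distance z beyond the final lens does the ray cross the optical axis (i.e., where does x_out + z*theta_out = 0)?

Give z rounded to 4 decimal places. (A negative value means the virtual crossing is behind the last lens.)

Answer: -20.4389

Derivation:
Initial: x=9.0000 theta=0.0000
After 1 (propagate distance d=11): x=9.0000 theta=0.0000
After 2 (thin lens f=48): x=9.0000 theta=-0.1875
After 3 (propagate distance d=20): x=5.2500 theta=-0.1875
After 4 (thin lens f=-27): x=5.2500 theta=1/144 (≈0.0069)
After 5 (propagate distance d=9): x=5.3125 theta=1/144 (≈0.0069)
After 6 (thin lens f=-21): x=5.3125 theta=131/504 (≈0.2599)
z_focus = -x_out/theta_out = -(5.3125)/(131/504) = -5355/262 ≈ -20.4389
Rounded to 4 decimal places: z = -20.4389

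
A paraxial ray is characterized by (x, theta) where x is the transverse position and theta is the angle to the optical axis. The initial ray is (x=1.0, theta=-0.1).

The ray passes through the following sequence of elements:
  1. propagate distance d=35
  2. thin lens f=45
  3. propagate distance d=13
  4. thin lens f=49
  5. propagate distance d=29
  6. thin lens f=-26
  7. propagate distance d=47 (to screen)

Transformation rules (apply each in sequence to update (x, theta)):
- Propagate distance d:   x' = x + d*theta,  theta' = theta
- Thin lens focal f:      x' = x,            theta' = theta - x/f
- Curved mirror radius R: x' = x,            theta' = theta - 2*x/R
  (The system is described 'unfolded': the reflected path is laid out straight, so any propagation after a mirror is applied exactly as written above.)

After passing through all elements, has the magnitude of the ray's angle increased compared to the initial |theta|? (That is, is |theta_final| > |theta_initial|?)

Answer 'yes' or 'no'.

Initial: x=1.0000 theta=-0.1000
After 1 (propagate distance d=35): x=-2.5000 theta=-0.1000
After 2 (thin lens f=45): x=-2.5000 theta=-2/45 (≈-0.0444)
After 3 (propagate distance d=13): x=-277/90 (≈-3.0778) theta=-2/45 (≈-0.0444)
After 4 (thin lens f=49): x=-277/90 (≈-3.0778) theta=9/490 (≈0.0184)
After 5 (propagate distance d=29): x=-5612/2205 (≈-2.5451) theta=9/490 (≈0.0184)
After 6 (thin lens f=-26): x=-5612/2205 (≈-2.5451) theta=-4559/57330 (≈-0.0795)
After 7 (propagate distance d=47 (to screen)): x=-10291/1638 (≈-6.2827) theta=-4559/57330 (≈-0.0795)
|theta_initial|=0.1000 |theta_final|=4559/57330 (≈0.0795) -> not increased

Answer: no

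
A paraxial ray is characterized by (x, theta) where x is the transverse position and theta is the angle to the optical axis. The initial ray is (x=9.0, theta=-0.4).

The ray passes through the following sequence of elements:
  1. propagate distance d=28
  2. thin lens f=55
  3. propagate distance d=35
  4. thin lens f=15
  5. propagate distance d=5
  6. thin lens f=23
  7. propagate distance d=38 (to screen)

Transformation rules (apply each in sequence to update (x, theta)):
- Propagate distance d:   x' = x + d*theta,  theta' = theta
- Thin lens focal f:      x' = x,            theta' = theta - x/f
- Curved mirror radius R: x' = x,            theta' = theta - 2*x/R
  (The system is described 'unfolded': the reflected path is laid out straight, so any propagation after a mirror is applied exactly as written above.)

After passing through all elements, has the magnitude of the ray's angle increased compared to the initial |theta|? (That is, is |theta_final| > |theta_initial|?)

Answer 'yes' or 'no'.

Initial: x=9.0000 theta=-0.4000
After 1 (propagate distance d=28): x=-2.2000 theta=-0.4000
After 2 (thin lens f=55): x=-2.2000 theta=-0.3600
After 3 (propagate distance d=35): x=-14.8000 theta=-0.3600
After 4 (thin lens f=15): x=-14.8000 theta=47/75 (≈0.6267)
After 5 (propagate distance d=5): x=-35/3 (≈-11.6667) theta=47/75 (≈0.6267)
After 6 (thin lens f=23): x=-35/3 (≈-11.6667) theta=652/575 (≈1.1339)
After 7 (propagate distance d=38 (to screen)): x=54203/1725 (≈31.4220) theta=652/575 (≈1.1339)
|theta_initial|=0.4000 |theta_final|=652/575 (≈1.1339) -> increased

Answer: yes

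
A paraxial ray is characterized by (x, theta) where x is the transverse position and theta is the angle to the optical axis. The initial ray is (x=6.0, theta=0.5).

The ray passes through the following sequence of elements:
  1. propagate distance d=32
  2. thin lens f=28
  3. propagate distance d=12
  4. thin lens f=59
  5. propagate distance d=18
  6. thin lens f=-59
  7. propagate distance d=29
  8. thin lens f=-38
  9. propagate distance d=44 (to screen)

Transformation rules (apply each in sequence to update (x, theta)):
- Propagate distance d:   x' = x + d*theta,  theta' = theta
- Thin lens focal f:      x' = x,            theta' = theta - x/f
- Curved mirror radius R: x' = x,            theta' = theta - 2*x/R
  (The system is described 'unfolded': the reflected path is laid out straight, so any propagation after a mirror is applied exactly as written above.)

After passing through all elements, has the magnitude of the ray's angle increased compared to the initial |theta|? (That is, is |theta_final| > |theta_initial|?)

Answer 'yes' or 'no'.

Initial: x=6.0000 theta=0.5000
After 1 (propagate distance d=32): x=22.0000 theta=0.5000
After 2 (thin lens f=28): x=22.0000 theta=-2/7 (≈-0.2857)
After 3 (propagate distance d=12): x=130/7 (≈18.5714) theta=-2/7 (≈-0.2857)
After 4 (thin lens f=59): x=130/7 (≈18.5714) theta=-248/413 (≈-0.6005)
After 5 (propagate distance d=18): x=458/59 (≈7.7627) theta=-248/413 (≈-0.6005)
After 6 (thin lens f=-59): x=458/59 (≈7.7627) theta=-11426/24367 (≈-0.4689)
After 7 (propagate distance d=29): x=-142200/24367 (≈-5.8358) theta=-11426/24367 (≈-0.4689)
After 8 (thin lens f=-38): x=-142200/24367 (≈-5.8358) theta=-288194/462973 (≈-0.6225)
After 9 (propagate distance d=44 (to screen)): x=-15382336/462973 (≈-33.2251) theta=-288194/462973 (≈-0.6225)
|theta_initial|=0.5000 |theta_final|=288194/462973 (≈0.6225) -> increased

Answer: yes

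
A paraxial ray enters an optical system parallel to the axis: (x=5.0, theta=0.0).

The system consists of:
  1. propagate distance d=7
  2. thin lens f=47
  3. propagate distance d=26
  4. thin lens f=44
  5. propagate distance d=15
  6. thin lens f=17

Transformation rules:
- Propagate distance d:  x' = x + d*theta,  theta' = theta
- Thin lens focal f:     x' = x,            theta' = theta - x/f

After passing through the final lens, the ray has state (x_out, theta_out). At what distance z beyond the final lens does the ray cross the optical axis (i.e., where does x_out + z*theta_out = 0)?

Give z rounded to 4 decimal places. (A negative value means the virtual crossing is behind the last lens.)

Answer: -0.8226

Derivation:
Initial: x=5.0000 theta=0.0000
After 1 (propagate distance d=7): x=5.0000 theta=0.0000
After 2 (thin lens f=47): x=5.0000 theta=-5/47 (≈-0.1064)
After 3 (propagate distance d=26): x=105/47 (≈2.2340) theta=-5/47 (≈-0.1064)
After 4 (thin lens f=44): x=105/47 (≈2.2340) theta=-325/2068 (≈-0.1572)
After 5 (propagate distance d=15): x=-255/2068 (≈-0.1233) theta=-325/2068 (≈-0.1572)
After 6 (thin lens f=17): x=-255/2068 (≈-0.1233) theta=-155/1034 (≈-0.1499)
z_focus = -x_out/theta_out = -(-255/2068)/(-155/1034) = -51/62 ≈ -0.8226
Rounded to 4 decimal places: z = -0.8226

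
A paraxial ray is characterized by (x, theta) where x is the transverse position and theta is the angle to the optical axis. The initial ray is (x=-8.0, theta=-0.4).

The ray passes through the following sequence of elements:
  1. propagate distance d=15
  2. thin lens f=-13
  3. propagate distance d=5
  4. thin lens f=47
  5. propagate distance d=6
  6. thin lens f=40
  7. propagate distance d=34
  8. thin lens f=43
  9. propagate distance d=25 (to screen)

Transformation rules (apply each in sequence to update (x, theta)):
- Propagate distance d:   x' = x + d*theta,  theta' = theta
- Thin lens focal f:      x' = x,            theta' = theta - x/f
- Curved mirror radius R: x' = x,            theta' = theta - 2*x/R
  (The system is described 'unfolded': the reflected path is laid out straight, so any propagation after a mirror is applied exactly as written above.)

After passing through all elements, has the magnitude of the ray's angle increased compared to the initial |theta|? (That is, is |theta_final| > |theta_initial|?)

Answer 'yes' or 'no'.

Answer: yes

Derivation:
Initial: x=-8.0000 theta=-0.4000
After 1 (propagate distance d=15): x=-14.0000 theta=-0.4000
After 2 (thin lens f=-13): x=-14.0000 theta=-96/65 (≈-1.4769)
After 3 (propagate distance d=5): x=-278/13 (≈-21.3846) theta=-96/65 (≈-1.4769)
After 4 (thin lens f=47): x=-278/13 (≈-21.3846) theta=-3122/3055 (≈-1.0219)
After 5 (propagate distance d=6): x=-84062/3055 (≈-27.5162) theta=-3122/3055 (≈-1.0219)
After 6 (thin lens f=40): x=-84062/3055 (≈-27.5162) theta=-20409/61100 (≈-0.3340)
After 7 (propagate distance d=34): x=-1187573/30550 (≈-38.8731) theta=-20409/61100 (≈-0.3340)
After 8 (thin lens f=43): x=-1187573/30550 (≈-38.8731) theta=1497559/2627300 (≈0.5700)
After 9 (propagate distance d=25 (to screen)): x=-4976331/202100 (≈-24.6231) theta=1497559/2627300 (≈0.5700)
|theta_initial|=0.4000 |theta_final|=1497559/2627300 (≈0.5700) -> increased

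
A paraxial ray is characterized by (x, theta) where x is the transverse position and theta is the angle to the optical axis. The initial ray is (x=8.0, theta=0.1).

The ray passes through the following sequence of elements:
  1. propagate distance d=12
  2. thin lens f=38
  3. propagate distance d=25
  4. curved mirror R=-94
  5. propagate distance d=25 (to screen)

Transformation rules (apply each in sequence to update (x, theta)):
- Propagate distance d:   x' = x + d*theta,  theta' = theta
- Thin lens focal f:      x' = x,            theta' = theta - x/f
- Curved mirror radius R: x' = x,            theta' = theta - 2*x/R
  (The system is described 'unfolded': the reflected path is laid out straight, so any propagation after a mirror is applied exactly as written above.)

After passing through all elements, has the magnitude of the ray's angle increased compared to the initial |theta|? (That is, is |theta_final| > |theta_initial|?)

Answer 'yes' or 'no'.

Initial: x=8.0000 theta=0.1000
After 1 (propagate distance d=12): x=9.2000 theta=0.1000
After 2 (thin lens f=38): x=9.2000 theta=-27/190 (≈-0.1421)
After 3 (propagate distance d=25): x=1073/190 (≈5.6474) theta=-27/190 (≈-0.1421)
After 4 (curved mirror R=-94): x=1073/190 (≈5.6474) theta=-98/4465 (≈-0.0219)
After 5 (propagate distance d=25 (to screen)): x=45531/8930 (≈5.0987) theta=-98/4465 (≈-0.0219)
|theta_initial|=0.1000 |theta_final|=98/4465 (≈0.0219) -> not increased

Answer: no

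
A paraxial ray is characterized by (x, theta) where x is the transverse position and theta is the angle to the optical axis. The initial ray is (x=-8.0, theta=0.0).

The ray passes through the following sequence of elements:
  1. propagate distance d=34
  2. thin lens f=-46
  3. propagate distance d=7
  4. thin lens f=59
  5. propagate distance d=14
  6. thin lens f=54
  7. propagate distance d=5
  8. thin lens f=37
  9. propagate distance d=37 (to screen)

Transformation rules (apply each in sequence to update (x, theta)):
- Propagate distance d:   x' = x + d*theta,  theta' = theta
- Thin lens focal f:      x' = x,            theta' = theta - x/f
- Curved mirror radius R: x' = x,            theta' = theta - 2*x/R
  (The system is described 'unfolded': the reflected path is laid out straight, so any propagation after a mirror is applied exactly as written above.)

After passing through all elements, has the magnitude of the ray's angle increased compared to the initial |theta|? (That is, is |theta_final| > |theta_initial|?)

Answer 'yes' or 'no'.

Answer: yes

Derivation:
Initial: x=-8.0000 theta=0.0000
After 1 (propagate distance d=34): x=-8.0000 theta=0.0000
After 2 (thin lens f=-46): x=-8.0000 theta=-4/23 (≈-0.1739)
After 3 (propagate distance d=7): x=-212/23 (≈-9.2174) theta=-4/23 (≈-0.1739)
After 4 (thin lens f=59): x=-212/23 (≈-9.2174) theta=-24/1357 (≈-0.0177)
After 5 (propagate distance d=14): x=-12844/1357 (≈-9.4650) theta=-24/1357 (≈-0.0177)
After 6 (thin lens f=54): x=-12844/1357 (≈-9.4650) theta=5774/36639 (≈0.1576)
After 7 (propagate distance d=5): x=-317918/36639 (≈-8.6770) theta=5774/36639 (≈0.1576)
After 8 (thin lens f=37): x=-317918/36639 (≈-8.6770) theta=531556/1355643 (≈0.3921)
After 9 (propagate distance d=37 (to screen)): x=213638/36639 (≈5.8309) theta=531556/1355643 (≈0.3921)
|theta_initial|=0.0000 |theta_final|=531556/1355643 (≈0.3921) -> increased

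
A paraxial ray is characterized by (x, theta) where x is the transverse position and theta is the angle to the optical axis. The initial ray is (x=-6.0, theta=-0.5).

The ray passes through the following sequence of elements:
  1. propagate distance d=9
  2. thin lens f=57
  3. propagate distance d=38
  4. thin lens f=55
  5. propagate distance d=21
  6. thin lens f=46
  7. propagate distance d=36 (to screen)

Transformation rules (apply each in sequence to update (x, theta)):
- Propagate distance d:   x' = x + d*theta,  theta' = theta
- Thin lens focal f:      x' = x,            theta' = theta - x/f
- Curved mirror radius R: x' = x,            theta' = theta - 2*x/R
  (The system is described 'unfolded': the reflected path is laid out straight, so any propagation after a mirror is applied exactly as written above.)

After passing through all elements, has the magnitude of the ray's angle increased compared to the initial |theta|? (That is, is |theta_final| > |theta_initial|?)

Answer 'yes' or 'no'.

Answer: yes

Derivation:
Initial: x=-6.0000 theta=-0.5000
After 1 (propagate distance d=9): x=-10.5000 theta=-0.5000
After 2 (thin lens f=57): x=-10.5000 theta=-6/19 (≈-0.3158)
After 3 (propagate distance d=38): x=-22.5000 theta=-6/19 (≈-0.3158)
After 4 (thin lens f=55): x=-22.5000 theta=39/418 (≈0.0933)
After 5 (propagate distance d=21): x=-4293/209 (≈-20.5407) theta=39/418 (≈0.0933)
After 6 (thin lens f=46): x=-4293/209 (≈-20.5407) theta=2595/4807 (≈0.5398)
After 7 (propagate distance d=36 (to screen)): x=-5319/4807 (≈-1.1065) theta=2595/4807 (≈0.5398)
|theta_initial|=0.5000 |theta_final|=2595/4807 (≈0.5398) -> increased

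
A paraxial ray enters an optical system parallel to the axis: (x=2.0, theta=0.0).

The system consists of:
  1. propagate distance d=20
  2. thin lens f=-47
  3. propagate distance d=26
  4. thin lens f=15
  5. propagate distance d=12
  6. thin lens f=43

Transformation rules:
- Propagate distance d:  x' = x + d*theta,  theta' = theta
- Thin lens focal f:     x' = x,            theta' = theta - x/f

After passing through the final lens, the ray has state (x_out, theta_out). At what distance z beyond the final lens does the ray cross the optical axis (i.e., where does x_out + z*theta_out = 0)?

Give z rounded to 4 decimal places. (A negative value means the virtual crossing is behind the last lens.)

Answer: 5.9305

Derivation:
Initial: x=2.0000 theta=0.0000
After 1 (propagate distance d=20): x=2.0000 theta=0.0000
After 2 (thin lens f=-47): x=2.0000 theta=2/47 (≈0.0426)
After 3 (propagate distance d=26): x=146/47 (≈3.1064) theta=2/47 (≈0.0426)
After 4 (thin lens f=15): x=146/47 (≈3.1064) theta=-116/705 (≈-0.1645)
After 5 (propagate distance d=12): x=266/235 (≈1.1319) theta=-116/705 (≈-0.1645)
After 6 (thin lens f=43): x=266/235 (≈1.1319) theta=-5786/30315 (≈-0.1909)
z_focus = -x_out/theta_out = -(266/235)/(-5786/30315) = 17157/2893 ≈ 5.9305
Rounded to 4 decimal places: z = 5.9305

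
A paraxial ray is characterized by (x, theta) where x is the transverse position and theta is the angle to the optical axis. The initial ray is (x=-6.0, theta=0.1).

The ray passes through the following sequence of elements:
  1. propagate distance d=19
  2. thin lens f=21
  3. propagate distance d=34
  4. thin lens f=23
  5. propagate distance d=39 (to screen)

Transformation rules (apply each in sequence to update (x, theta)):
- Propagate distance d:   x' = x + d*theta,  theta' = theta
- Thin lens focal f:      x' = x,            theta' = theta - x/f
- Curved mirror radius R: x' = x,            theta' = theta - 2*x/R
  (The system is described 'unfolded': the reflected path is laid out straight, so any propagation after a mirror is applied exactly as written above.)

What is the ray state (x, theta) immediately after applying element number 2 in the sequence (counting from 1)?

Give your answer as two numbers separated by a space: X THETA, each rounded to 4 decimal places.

Initial: x=-6.0000 theta=0.1000
After 1 (propagate distance d=19): x=-4.1000 theta=0.1000
After 2 (thin lens f=21): x=-4.1000 theta=31/105 (≈0.2952)
Rounded to 4 decimal places: x = -4.1000, theta = 0.2952

Answer: -4.1000 0.2952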